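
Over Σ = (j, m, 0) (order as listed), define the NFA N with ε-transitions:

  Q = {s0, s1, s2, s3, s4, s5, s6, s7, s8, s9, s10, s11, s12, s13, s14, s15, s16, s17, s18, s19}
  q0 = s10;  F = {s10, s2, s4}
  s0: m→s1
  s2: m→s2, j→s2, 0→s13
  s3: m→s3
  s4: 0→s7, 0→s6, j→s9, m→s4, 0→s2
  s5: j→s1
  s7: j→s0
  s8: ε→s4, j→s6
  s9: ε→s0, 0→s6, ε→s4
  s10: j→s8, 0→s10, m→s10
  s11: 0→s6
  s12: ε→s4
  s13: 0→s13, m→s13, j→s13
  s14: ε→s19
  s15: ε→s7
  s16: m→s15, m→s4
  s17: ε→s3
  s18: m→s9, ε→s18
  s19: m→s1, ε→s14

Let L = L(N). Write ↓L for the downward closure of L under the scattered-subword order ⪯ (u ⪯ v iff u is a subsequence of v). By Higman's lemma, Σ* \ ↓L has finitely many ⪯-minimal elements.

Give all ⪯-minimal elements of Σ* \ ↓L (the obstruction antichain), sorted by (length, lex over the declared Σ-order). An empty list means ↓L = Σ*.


|Q|=20, |F|=3, |δ|=34 (9 ε).
min D↑ (4 st, q0=0, F={3}): 0:j→1,m→0,0→0 1:j→1,m→1,0→2 2:j→2,m→2,0→3 3:j→3,m→3,0→3.
'j00': |S_i|=[10, 9, 6, 1] end={s13} rej; 3/3 deletions ∈↓L.
1 obstructions.

Antichain: [j00].


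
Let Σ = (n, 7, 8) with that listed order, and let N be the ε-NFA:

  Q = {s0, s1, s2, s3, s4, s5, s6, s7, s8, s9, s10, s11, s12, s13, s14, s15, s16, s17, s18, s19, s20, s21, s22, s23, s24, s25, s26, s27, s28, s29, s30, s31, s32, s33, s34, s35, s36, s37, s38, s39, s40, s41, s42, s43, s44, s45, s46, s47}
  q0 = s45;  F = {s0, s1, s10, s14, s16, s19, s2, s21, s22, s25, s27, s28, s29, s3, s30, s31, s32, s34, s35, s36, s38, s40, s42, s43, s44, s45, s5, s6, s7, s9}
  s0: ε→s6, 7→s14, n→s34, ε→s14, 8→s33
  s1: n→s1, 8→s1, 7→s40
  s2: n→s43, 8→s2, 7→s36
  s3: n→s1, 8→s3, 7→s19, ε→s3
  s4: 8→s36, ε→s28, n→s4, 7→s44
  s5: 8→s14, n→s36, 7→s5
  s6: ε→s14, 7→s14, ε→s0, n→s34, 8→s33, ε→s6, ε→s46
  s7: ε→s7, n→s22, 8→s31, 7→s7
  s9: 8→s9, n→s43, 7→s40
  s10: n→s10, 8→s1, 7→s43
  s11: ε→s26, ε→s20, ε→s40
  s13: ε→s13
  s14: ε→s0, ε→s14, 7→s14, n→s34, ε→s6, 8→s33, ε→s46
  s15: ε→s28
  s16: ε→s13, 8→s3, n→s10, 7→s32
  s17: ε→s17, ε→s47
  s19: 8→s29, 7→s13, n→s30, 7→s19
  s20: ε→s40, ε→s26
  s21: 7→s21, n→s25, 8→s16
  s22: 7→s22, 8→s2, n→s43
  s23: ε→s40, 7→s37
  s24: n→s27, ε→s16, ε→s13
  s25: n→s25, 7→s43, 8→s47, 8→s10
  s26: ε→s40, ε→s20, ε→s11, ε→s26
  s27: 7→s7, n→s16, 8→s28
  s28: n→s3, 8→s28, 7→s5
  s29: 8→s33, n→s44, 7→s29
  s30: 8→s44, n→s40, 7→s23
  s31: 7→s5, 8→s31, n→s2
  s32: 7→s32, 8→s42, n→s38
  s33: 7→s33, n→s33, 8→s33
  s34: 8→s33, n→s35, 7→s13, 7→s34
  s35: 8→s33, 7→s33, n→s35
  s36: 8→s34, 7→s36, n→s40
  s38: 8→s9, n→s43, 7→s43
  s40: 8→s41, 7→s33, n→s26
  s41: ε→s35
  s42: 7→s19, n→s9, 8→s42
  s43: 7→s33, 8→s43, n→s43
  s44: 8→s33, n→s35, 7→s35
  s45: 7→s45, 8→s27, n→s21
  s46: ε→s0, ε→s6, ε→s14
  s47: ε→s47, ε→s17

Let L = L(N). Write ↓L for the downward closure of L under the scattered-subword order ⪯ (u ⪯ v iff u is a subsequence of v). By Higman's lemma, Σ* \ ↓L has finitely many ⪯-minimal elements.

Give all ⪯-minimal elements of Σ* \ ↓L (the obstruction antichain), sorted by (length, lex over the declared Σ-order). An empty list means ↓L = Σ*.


Antichain: [nn77, 87nn7, 88788].

|Q|=48, |F|=30, |δ|=137 (36 ε).
min D↑ (29 st, q0=0, F={14}): 0:n→1,7→0,8→2 1:n→3,7→1,8→4 2:n→4,7→5,8→6 3:n→3,7→7,8→8 4:n→8,7→9,8→10 5:n→11,7→5,8→12 6:n→10,7→13,8→6 7:n→7,7→14,8→7 8:n→8,7→7,8→15 9:n→16,7→9,8→17 10:n→15,7→18,8→10 11:n→7,7→11,8→19 12:n→19,7→13,8→12 13:n→20,7→13,8→21 14:n→14,7→14,8→14 15:n→15,7→22,8→15 16:n→7,7→7,8→23 17:n→23,7→18,8→17 18:n→24,7→18,8→25 19:n→7,7→20,8→19 20:n→22,7→20,8→26 21:n→26,7→21,8→14 22:n→22,7→14,8→27 23:n→7,7→22,8→23 24:n→22,7→22,8→28 25:n→28,7→25,8→14 26:n→27,7→26,8→14 27:n→27,7→14,8→14 28:n→27,7→27,8→14.
'nn77': run [41, 31, 19, 10, 2] end={s33,s37} rej; 4/4 del acc.
'87nn7': run [41, 38, 30, 19, 8, 1] end={s33} rej; 5/5 single-dels accept.
'88788': N↓-sim [41, 38, 29, 21, 11, 1] end={s33} rej; 5/5 single-dels accept.
3 minimals (antichain).


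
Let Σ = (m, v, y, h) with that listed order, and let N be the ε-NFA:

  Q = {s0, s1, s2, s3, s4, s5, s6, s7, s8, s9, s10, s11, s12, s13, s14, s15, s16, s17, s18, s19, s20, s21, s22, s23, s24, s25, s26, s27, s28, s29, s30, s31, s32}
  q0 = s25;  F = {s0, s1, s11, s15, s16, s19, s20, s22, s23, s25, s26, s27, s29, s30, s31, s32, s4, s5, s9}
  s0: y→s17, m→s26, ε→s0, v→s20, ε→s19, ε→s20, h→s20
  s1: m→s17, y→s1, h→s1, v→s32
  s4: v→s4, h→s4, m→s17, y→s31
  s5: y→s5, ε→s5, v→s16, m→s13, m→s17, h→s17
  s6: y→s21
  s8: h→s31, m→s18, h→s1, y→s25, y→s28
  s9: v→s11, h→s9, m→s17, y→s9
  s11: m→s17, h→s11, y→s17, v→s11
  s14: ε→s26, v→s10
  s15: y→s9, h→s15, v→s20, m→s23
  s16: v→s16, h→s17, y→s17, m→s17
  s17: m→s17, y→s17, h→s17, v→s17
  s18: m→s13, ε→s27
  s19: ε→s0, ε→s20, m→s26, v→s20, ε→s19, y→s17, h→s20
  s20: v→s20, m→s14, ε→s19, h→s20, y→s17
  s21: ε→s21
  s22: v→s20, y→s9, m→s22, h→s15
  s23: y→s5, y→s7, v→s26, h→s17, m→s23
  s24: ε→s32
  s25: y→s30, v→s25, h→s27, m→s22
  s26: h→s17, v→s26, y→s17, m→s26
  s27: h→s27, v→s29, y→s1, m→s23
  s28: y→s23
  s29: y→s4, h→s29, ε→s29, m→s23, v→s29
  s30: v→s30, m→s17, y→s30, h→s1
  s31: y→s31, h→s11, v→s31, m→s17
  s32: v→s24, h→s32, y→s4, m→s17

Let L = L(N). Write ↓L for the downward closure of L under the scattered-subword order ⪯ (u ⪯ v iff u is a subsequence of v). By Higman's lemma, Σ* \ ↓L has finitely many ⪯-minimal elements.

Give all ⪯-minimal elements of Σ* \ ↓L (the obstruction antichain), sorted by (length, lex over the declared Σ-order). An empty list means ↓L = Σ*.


Antichain: [ym, mvy, hmh, mvmh, hvyyhy].

|Q|=33, |F|=19, |δ|=104 (13 ε).
min D↑ (18 st, q0=0, F={7}): 0:m→1,v→0,y→2,h→3 1:m→1,v→4,y→5,h→6 2:m→7,v→2,y→2,h→8 3:m→9,v→10,y→8,h→3 4:m→11,v→4,y→7,h→4 5:m→7,v→12,y→5,h→5 6:m→9,v→4,y→5,h→6 7:m→7,v→7,y→7,h→7 8:m→7,v→13,y→8,h→8 9:m→9,v→11,y→14,h→7 10:m→9,v→10,y→15,h→10 11:m→11,v→11,y→7,h→7 12:m→7,v→12,y→7,h→12 13:m→7,v→13,y→15,h→13 14:m→7,v→16,y→14,h→7 15:m→7,v→15,y→17,h→15 16:m→7,v→16,y→7,h→7 17:m→7,v→17,y→17,h→12 [Hopcroft].
'ym': |S_i|=[25, 13, 2] end={s13,s17} ∉↓L; 2/2 single-dels accept.
'mvy': run [25, 16, 9, 1] end={s17} — reject; 3/3 del acc.
'hmh': |S_i|=[25, 22, 9, 1] end={s17} rej; 3/3 deletions ∈↓L.
'mvmh': N↓-sim [25, 16, 9, 4, 1] end={s17} ∉↓L; 4/4 del acc.
'hvyyhy': N↓-sim [25, 22, 18, 8, 6, 2, 1] end={s17} rej; 6/6 single-dels accept.
5 minimals (antichain).


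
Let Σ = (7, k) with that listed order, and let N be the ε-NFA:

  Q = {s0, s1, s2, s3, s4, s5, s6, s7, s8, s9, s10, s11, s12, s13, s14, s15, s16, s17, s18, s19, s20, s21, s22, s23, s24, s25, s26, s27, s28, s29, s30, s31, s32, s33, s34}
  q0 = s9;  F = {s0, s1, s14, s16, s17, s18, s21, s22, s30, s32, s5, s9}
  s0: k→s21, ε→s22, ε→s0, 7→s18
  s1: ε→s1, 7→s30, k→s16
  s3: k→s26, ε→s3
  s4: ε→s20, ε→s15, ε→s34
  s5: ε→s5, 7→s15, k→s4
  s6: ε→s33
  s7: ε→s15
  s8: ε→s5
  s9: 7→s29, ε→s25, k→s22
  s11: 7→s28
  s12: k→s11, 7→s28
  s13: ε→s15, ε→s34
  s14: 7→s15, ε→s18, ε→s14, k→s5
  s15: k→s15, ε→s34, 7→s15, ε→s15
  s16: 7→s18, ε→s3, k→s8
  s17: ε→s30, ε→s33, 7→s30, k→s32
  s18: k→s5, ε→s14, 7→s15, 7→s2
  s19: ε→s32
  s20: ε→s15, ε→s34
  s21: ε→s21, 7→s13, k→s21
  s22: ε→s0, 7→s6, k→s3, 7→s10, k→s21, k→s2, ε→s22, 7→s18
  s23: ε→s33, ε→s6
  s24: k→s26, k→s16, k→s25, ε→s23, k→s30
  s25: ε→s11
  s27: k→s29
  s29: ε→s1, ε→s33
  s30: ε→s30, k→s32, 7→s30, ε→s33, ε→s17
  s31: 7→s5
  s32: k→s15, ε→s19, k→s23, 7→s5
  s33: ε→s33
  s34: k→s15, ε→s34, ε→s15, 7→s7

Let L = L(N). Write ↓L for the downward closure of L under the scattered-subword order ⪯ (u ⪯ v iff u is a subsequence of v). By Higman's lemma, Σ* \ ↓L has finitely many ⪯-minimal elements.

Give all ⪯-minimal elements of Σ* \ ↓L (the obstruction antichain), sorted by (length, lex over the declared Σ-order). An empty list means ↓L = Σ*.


|Q|=35, |F|=12, |δ|=85 (41 ε).
min D↑ (10 st, q0=0, F={9}): 0:7→1,k→2 1:7→3,k→4 2:7→5,k→6 3:7→3,k→7 4:7→5,k→8 5:7→9,k→8 6:7→9,k→6 7:7→8,k→9 8:7→9,k→9 9:7→9,k→9 [Hopcroft].
'k77': |S_i|=[31, 23, 13, 4] end={s15,s2,s34,s7} rej; 3/3 single-dels accept.
'kk7': N↓-sim [31, 23, 15, 4] end={s13,s15,s34,s7} — reject; 3/3 deletions ∈↓L.
'77kk': run [31, 25, 16, 11, 8] end={s15,s20,s23,s33,s34,s4,s6,s7} rej; 4/4 deletions ∈↓L.
'7kkk': run [31, 25, 18, 11, 5] end={s15,s20,s34,s4,s7} ∉↓L; 4/4 del acc.
'k7kk': run [31, 23, 13, 6, 5] end={s15,s20,s34,s4,s7} rej; 4/4 deletions ∈↓L.
5 minimals (antichain).

A = [k77, kk7, 77kk, 7kkk, k7kk].


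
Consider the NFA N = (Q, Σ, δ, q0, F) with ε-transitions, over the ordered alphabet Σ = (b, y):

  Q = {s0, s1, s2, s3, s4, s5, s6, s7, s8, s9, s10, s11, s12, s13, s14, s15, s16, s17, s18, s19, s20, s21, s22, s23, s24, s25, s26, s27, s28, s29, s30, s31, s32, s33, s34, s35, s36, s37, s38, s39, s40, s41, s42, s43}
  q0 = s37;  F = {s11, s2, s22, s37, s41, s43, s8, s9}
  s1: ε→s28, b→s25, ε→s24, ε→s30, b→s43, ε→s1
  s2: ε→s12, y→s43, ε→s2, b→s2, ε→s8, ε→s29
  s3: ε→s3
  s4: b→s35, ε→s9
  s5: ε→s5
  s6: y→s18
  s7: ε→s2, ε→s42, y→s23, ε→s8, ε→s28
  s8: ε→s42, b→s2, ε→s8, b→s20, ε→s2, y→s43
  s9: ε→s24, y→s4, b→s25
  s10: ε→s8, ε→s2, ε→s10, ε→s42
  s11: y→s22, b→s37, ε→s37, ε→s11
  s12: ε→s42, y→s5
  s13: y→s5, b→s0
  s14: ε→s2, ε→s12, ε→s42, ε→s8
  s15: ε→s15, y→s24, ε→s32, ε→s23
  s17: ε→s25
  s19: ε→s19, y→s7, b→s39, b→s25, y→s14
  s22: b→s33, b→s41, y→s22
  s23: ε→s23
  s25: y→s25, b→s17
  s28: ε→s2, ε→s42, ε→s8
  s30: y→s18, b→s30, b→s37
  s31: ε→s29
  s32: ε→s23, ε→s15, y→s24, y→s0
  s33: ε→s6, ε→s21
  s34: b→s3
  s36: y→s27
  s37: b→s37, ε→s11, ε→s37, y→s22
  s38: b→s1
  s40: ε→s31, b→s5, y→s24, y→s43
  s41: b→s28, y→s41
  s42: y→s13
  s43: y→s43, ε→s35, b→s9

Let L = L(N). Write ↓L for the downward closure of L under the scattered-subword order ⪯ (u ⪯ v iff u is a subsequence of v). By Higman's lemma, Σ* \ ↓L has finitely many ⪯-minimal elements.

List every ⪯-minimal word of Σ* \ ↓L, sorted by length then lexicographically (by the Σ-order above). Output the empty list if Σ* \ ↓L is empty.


Antichain: [ybbybb].

|Q|=44, |F|=8, |δ|=93 (48 ε).
min D↑ (7 st, q0=0, F={6}): 0:b→0,y→1 1:b→2,y→1 2:b→3,y→2 3:b→3,y→4 4:b→5,y→4 5:b→6,y→5 6:b→6,y→6.
'ybbybb': run [25, 23, 22, 17, 10, 7, 3] end={s17,s25,s35} — reject; 6/6 single-dels accept.
1 words, ⪯-incomp.


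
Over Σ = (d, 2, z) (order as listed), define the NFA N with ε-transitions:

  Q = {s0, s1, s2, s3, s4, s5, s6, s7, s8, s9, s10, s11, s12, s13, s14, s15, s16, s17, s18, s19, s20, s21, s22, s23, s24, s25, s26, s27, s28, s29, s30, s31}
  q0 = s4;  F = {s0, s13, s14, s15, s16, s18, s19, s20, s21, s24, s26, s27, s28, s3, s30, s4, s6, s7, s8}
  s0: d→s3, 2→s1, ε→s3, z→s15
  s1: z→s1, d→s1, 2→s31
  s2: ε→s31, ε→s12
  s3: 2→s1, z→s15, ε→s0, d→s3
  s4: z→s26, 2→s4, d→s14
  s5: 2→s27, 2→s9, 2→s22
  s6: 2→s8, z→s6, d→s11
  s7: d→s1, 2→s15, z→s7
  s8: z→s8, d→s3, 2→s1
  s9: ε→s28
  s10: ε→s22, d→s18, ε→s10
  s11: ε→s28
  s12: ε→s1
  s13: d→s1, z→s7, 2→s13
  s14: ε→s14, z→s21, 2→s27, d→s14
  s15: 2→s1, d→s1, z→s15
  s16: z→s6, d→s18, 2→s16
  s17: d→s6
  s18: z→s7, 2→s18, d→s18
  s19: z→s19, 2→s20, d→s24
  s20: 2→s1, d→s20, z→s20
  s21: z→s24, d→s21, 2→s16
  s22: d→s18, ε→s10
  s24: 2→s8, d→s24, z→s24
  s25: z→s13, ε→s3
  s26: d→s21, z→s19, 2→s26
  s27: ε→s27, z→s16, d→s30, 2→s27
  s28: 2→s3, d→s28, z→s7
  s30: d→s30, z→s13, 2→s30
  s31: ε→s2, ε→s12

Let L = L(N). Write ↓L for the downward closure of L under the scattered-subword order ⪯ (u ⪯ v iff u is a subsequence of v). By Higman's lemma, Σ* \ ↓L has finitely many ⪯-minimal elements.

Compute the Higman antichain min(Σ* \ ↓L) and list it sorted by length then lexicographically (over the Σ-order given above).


Antichain: [zz22, d2dzd].

|Q|=32, |F|=19, |δ|=82 (15 ε).
min D↑ (19 st, q0=0, F={14}): 0:d→1,2→0,z→2 1:d→1,2→3,z→4 2:d→4,2→2,z→5 3:d→6,2→3,z→7 4:d→4,2→7,z→8 5:d→8,2→9,z→5 6:d→6,2→6,z→10 7:d→11,2→7,z→12 8:d→8,2→13,z→8 9:d→9,2→14,z→9 10:d→14,2→10,z→15 11:d→11,2→11,z→15 12:d→16,2→13,z→12 13:d→17,2→14,z→13 14:d→14,2→14,z→14 15:d→14,2→18,z→15 16:d→16,2→17,z→15 17:d→17,2→14,z→18 18:d→14,2→14,z→18 (ε-aug+det+¬).
'zz22': N↓-sim [24, 20, 15, 9, 4] end={s1,s12,s2,s31} rej; 4/4 deletions ∈↓L.
'd2dzd': run [24, 21, 17, 13, 7, 4] end={s1,s12,s2,s31} — reject; 5/5 del acc.
2 words, ⪯-incomp.


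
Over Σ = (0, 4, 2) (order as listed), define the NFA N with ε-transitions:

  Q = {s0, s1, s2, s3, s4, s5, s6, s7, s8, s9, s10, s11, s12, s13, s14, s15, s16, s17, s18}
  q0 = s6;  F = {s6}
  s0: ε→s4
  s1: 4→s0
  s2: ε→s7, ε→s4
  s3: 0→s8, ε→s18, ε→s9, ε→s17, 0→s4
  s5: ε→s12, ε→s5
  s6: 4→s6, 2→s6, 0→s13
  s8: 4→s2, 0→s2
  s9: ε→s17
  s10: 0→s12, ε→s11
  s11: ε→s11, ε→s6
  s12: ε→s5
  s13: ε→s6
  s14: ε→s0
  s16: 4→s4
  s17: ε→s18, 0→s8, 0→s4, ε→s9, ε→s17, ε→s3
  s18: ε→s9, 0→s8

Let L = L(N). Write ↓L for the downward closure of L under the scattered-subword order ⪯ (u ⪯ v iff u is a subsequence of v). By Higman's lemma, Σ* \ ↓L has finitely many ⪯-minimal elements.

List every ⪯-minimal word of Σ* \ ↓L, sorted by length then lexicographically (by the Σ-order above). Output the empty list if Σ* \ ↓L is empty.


A = [].

|Q|=19, |F|=1, |δ|=33 (20 ε).
min D↑ (1 st, q0=0, F={}): 0:0→0,4→0,2→0 (ε-aug+det+¬).
L(D↑) = ∅ ⇒ ↓L = Σ*.


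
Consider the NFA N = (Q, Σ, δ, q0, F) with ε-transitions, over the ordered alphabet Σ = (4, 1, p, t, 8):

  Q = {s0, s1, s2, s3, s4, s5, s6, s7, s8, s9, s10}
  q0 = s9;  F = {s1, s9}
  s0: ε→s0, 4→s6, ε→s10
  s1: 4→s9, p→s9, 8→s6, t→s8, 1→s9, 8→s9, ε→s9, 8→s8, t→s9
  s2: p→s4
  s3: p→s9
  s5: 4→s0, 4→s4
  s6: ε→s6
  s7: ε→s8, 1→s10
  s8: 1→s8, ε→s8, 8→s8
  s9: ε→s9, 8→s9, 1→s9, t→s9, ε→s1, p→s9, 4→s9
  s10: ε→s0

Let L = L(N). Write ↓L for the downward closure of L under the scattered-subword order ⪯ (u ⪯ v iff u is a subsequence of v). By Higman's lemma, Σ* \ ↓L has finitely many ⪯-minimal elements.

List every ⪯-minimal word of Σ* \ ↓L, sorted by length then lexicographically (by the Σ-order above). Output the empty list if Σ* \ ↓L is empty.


|Q|=11, |F|=2, |δ|=30 (9 ε).
min D↑ (1 st, q0=0, F={}): 0:4→0,1→0,p→0,t→0,8→0 (ε-aug+det+¬).
L(D↑) = ∅ ⇒ ↓L = Σ*.

min(Σ*\↓L) = [].


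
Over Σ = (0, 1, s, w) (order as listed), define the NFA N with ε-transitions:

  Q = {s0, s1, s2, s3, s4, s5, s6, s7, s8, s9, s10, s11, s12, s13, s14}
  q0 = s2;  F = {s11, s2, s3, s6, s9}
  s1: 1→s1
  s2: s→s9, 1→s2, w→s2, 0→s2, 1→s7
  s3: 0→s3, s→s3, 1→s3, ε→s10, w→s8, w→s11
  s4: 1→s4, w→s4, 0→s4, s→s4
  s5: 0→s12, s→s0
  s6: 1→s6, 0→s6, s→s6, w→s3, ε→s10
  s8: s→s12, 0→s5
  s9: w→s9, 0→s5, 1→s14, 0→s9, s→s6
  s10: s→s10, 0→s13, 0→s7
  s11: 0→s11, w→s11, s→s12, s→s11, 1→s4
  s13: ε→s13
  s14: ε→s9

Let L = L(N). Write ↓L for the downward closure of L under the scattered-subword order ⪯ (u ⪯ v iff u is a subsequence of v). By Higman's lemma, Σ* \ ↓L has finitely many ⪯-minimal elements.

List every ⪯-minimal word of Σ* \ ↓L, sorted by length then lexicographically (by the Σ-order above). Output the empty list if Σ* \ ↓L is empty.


min(Σ*\↓L) = [ssww1].

|Q|=15, |F|=5, |δ|=40 (4 ε).
min D↑ (6 st, q0=0, F={5}): 0:0→0,1→0,s→1,w→0 1:0→1,1→1,s→2,w→1 2:0→2,1→2,s→2,w→3 3:0→3,1→3,s→3,w→4 4:0→4,1→5,s→4,w→4 5:0→5,1→5,s→5,w→5 (ε-aug+det+¬).
'ssww1': |S_i|=[14, 13, 11, 10, 6, 1] end={s4} rej; 5/5 deletions ∈↓L.
1 words, ⪯-incomp.


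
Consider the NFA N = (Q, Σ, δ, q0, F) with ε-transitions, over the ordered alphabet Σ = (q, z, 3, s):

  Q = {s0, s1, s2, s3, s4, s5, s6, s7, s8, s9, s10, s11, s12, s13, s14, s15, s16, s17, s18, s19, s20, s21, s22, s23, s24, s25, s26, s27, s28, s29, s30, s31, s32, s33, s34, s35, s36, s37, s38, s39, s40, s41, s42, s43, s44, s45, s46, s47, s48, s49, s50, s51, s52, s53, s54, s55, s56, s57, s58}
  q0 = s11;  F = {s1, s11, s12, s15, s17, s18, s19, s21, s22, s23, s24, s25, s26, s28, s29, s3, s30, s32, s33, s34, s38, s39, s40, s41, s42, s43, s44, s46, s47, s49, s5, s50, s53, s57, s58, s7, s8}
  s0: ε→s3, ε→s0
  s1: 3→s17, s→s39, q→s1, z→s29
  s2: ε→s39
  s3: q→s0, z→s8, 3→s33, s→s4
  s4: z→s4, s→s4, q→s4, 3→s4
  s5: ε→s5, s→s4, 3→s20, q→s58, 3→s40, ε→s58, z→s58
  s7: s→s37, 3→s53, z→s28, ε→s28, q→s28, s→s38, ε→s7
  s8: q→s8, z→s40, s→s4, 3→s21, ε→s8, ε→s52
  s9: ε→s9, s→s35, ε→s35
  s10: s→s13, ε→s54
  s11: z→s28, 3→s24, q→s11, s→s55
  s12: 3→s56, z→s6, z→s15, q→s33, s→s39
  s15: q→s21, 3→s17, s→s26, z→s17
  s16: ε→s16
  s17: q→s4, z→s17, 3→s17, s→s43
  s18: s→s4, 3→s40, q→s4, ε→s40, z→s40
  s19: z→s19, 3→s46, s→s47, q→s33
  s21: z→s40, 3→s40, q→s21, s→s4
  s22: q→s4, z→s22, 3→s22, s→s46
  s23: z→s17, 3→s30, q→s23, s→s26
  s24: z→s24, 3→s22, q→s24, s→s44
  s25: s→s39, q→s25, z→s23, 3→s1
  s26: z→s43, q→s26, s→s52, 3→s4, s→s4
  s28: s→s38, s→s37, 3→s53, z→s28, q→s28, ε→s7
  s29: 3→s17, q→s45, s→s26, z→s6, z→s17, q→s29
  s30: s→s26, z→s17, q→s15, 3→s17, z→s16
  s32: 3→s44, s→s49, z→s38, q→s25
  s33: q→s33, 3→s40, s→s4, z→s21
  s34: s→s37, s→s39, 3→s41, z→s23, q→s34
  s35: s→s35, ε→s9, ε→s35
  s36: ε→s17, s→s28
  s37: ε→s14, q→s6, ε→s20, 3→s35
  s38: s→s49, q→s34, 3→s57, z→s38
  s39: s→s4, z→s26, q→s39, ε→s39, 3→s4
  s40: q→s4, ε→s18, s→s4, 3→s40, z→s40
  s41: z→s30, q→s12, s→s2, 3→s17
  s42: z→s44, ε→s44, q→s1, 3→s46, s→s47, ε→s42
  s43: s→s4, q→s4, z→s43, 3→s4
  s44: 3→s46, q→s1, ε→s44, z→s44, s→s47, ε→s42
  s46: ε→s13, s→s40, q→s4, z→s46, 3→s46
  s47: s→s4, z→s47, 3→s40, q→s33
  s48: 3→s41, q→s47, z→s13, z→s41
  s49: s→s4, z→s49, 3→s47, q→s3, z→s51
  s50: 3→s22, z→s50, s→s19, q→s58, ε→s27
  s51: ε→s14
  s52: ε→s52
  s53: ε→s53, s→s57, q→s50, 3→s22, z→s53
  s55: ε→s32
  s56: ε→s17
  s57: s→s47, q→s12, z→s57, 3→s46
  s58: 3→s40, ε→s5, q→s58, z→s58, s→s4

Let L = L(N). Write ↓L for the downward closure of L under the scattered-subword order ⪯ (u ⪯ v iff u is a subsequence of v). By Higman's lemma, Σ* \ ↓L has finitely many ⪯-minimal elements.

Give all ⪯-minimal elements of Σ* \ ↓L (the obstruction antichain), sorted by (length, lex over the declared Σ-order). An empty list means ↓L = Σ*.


|Q|=59, |F|=37, |δ|=206 (34 ε).
min D↑ (34 st, q0=0, F={13}): 0:q→0,z→1,3→2,s→3 1:q→1,z→1,3→4,s→5 2:q→2,z→2,3→6,s→7 3:q→8,z→5,3→7,s→9 4:q→10,z→4,3→6,s→11 5:q→12,z→5,3→11,s→9 6:q→13,z→6,3→6,s→14 7:q→15,z→7,3→14,s→16 8:q→8,z→17,3→15,s→18 9:q→19,z→9,3→16,s→13 10:q→20,z→10,3→6,s→21 11:q→22,z→11,3→14,s→16 12:q→12,z→17,3→23,s→18 13:q→13,z→13,3→13,s→13 14:q→13,z→14,3→14,s→24 15:q→15,z→25,3→26,s→18 16:q→27,z→16,3→24,s→13 17:q→17,z→26,3→28,s→29 18:q→18,z→29,3→13,s→13 19:q→19,z→30,3→27,s→13 20:q→20,z→20,3→24,s→13 21:q→27,z→21,3→14,s→16 22:q→27,z→31,3→26,s→18 23:q→22,z→28,3→26,s→18 24:q→13,z→24,3→24,s→13 25:q→25,z→26,3→26,s→29 26:q→13,z→26,3→26,s→32 27:q→27,z→33,3→24,s→13 28:q→31,z→26,3→26,s→29 29:q→29,z→32,3→13,s→13 30:q→30,z→24,3→33,s→13 31:q→33,z→26,3→26,s→29 32:q→13,z→32,3→13,s→13 33:q→33,z→24,3→24,s→13 [Hopcroft].
'33q': |S_i|=[54, 38, 10, 1] end={s4} ∉↓L; 3/3 del acc.
'sss': |S_i|=[54, 44, 22, 4] end={s35,s4,s52,s9} — reject; 3/3 single-dels accept.
'sqs3': |S_i|=[54, 44, 32, 12, 3] end={s35,s4,s9} — reject; 4/4 single-dels accept.
'z3qqs': run [54, 50, 32, 24, 12, 2] end={s4,s52} ∉↓L; 5/5 single-dels accept.
'sqzzq': |S_i|=[54, 44, 32, 16, 7, 1] end={s4} rej; 5/5 deletions ∈↓L.
5 obstructions.

A = [33q, sss, sqs3, z3qqs, sqzzq].


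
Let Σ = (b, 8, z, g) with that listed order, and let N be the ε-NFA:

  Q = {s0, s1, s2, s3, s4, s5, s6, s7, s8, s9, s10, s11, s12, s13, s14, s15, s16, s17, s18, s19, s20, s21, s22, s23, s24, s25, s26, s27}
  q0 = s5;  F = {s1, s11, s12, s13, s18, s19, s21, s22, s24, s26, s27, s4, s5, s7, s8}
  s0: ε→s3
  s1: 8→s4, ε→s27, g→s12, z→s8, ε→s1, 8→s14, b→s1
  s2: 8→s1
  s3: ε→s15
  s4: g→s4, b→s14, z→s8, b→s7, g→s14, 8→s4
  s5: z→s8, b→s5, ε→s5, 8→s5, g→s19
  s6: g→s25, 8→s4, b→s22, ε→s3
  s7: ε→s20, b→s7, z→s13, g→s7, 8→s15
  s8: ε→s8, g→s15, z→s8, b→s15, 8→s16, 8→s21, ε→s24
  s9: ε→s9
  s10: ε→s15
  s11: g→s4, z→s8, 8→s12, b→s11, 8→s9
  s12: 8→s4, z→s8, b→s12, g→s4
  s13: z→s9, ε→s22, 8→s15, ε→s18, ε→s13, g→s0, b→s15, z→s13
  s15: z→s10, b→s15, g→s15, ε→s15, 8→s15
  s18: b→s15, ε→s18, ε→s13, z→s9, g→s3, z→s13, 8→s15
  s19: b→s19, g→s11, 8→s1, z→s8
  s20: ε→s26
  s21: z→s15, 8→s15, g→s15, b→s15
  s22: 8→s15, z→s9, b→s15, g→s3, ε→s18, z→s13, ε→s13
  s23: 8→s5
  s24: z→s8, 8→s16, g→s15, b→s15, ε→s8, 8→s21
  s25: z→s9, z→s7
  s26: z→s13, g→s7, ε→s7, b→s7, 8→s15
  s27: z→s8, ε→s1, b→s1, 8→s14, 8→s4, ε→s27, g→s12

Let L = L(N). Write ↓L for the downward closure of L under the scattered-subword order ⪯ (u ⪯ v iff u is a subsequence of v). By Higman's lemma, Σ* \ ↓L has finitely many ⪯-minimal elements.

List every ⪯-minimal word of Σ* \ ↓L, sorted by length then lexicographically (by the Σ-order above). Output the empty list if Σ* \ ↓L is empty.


A = [zb, zg, z88, z8z, g88b8, gggb8].

|Q|=28, |F|=15, |δ|=105 (24 ε).
min D↑ (11 st, q0=0, F={3}): 0:b→0,8→0,z→1,g→2 1:b→3,8→4,z→1,g→3 2:b→2,8→5,z→1,g→6 3:b→3,8→3,z→3,g→3 4:b→3,8→3,z→3,g→3 5:b→5,8→7,z→1,g→8 6:b→6,8→8,z→1,g→7 7:b→9,8→7,z→1,g→7 8:b→8,8→7,z→1,g→7 9:b→9,8→3,z→10,g→9 10:b→3,8→3,z→10,g→3 (ε-aug+det+¬).
'zb': run [23, 12, 2] end={s10,s15} rej; 2/2 single-dels accept.
'zg': |S_i|=[23, 12, 4] end={s0,s10,s15,s3} ∉↓L; 2/2 deletions ∈↓L.
'z88': |S_i|=[23, 12, 4, 2] end={s10,s15} ∉↓L; 3/3 single-dels accept.
'z8z': run [23, 12, 4, 2] end={s10,s15} — reject; 3/3 deletions ∈↓L.
'g88b8': |S_i|=[23, 22, 20, 17, 12, 2] end={s10,s15} rej; 5/5 single-dels accept.
'gggb8': N↓-sim [23, 22, 19, 17, 12, 2] end={s10,s15} ∉↓L; 5/5 deletions ∈↓L.
6 words, ⪯-incomp.


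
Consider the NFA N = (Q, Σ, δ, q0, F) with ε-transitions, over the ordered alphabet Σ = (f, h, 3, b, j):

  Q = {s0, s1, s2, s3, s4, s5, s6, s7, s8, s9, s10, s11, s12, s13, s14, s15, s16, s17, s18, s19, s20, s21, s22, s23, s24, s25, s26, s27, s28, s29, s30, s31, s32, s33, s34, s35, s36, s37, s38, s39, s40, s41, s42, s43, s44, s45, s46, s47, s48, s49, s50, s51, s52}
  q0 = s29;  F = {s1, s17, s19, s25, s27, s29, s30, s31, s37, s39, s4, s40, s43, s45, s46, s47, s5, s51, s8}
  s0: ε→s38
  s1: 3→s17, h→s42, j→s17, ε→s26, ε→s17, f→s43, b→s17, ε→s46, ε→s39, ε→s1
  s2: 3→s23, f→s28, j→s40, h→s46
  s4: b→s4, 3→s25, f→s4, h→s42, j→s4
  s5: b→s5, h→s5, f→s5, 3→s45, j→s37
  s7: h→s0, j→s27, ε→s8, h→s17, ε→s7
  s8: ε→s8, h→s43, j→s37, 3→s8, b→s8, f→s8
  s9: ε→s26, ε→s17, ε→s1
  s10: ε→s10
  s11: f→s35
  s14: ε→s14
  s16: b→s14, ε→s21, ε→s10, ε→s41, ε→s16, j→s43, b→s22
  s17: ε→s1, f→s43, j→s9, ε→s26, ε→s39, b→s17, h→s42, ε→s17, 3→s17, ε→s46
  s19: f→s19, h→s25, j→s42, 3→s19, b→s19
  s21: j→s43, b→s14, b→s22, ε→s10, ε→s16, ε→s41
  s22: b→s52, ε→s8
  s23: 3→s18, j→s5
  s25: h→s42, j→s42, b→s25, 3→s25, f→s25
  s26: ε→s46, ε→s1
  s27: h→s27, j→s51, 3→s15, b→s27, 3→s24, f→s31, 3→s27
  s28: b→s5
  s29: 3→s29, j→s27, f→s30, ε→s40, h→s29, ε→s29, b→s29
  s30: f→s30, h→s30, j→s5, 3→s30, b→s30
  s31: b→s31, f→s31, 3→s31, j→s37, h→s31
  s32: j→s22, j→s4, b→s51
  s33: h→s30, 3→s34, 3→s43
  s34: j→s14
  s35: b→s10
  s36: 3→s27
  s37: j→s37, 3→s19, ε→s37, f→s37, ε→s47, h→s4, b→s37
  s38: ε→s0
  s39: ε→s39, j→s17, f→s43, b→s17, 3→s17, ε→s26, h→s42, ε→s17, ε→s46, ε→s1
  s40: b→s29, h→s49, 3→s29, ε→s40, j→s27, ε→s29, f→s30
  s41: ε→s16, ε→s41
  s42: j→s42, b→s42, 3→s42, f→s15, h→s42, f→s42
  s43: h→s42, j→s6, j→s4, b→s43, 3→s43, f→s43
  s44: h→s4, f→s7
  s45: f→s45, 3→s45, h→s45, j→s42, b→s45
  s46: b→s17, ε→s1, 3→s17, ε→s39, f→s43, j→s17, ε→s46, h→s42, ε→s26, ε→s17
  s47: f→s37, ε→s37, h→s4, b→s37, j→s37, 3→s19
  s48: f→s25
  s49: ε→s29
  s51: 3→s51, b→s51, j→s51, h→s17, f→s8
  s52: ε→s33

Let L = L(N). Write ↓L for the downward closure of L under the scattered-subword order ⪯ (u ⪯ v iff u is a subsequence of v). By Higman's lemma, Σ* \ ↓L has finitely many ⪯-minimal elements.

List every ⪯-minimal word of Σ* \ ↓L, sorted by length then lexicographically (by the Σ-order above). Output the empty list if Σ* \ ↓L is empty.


|Q|=53, |F|=19, |δ|=185 (51 ε).
min D↑ (15 st, q0=0, F={10}): 0:f→1,h→0,3→0,b→0,j→2 1:f→1,h→1,3→1,b→1,j→3 2:f→4,h→2,3→2,b→2,j→5 3:f→3,h→3,3→6,b→3,j→7 4:f→4,h→4,3→4,b→4,j→7 5:f→8,h→9,3→5,b→5,j→5 6:f→6,h→6,3→6,b→6,j→10 7:f→7,h→11,3→12,b→7,j→7 8:f→8,h→13,3→8,b→8,j→7 9:f→13,h→10,3→9,b→9,j→9 10:f→10,h→10,3→10,b→10,j→10 11:f→11,h→10,3→14,b→11,j→11 12:f→12,h→14,3→12,b→12,j→10 13:f→13,h→10,3→13,b→13,j→11 14:f→14,h→10,3→14,b→14,j→10.
'fj3j': run [26, 14, 10, 5, 2] end={s15,s42} — reject; 4/4 single-dels accept.
'jjhh': |S_i|=[26, 22, 17, 12, 2] end={s15,s42} ∉↓L; 4/4 deletions ∈↓L.
2 minimals (antichain).

min(Σ*\↓L) = [fj3j, jjhh].


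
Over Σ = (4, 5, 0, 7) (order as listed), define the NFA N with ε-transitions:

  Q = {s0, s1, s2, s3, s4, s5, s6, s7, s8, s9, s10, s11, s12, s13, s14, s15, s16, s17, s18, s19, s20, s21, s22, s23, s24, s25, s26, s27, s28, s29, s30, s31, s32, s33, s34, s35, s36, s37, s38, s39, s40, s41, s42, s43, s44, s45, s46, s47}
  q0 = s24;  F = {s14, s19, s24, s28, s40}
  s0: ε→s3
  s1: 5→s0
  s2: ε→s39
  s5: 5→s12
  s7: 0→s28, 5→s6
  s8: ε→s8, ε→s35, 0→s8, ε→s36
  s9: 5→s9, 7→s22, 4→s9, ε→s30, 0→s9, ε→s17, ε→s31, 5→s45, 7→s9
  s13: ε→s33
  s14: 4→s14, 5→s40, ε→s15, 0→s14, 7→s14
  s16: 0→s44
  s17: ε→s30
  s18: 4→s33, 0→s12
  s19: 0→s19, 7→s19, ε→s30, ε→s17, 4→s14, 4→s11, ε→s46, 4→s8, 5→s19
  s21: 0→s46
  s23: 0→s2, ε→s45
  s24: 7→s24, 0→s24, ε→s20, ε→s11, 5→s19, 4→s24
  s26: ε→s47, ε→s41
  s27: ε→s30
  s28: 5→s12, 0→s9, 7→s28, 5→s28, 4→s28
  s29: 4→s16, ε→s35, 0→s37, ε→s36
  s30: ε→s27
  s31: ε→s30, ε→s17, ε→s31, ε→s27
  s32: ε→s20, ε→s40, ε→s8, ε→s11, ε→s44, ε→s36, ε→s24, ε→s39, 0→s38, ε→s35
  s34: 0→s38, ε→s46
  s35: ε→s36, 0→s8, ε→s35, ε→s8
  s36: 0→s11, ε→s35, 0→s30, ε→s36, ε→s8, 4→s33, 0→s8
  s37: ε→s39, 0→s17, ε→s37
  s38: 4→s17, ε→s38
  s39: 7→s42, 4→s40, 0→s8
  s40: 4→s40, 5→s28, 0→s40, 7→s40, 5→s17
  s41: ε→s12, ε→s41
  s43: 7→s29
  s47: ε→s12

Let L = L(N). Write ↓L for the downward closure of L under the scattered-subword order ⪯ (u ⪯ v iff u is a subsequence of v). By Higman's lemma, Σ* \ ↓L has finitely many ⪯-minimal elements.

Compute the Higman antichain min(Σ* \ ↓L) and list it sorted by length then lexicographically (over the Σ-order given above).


|Q|=48, |F|=5, |δ|=104 (49 ε).
min D↑ (6 st, q0=0, F={5}): 0:4→0,5→1,0→0,7→0 1:4→2,5→1,0→1,7→1 2:4→2,5→3,0→2,7→2 3:4→3,5→4,0→3,7→3 4:4→4,5→4,0→5,7→4 5:4→5,5→5,0→5,7→5.
'54550': N↓-sim [21, 19, 17, 10, 9, 7] end={s17,s22,s27,s30,s31,s45,s9} ∉↓L; 5/5 deletions ∈↓L.
1 obstructions.

min(Σ*\↓L) = [54550].


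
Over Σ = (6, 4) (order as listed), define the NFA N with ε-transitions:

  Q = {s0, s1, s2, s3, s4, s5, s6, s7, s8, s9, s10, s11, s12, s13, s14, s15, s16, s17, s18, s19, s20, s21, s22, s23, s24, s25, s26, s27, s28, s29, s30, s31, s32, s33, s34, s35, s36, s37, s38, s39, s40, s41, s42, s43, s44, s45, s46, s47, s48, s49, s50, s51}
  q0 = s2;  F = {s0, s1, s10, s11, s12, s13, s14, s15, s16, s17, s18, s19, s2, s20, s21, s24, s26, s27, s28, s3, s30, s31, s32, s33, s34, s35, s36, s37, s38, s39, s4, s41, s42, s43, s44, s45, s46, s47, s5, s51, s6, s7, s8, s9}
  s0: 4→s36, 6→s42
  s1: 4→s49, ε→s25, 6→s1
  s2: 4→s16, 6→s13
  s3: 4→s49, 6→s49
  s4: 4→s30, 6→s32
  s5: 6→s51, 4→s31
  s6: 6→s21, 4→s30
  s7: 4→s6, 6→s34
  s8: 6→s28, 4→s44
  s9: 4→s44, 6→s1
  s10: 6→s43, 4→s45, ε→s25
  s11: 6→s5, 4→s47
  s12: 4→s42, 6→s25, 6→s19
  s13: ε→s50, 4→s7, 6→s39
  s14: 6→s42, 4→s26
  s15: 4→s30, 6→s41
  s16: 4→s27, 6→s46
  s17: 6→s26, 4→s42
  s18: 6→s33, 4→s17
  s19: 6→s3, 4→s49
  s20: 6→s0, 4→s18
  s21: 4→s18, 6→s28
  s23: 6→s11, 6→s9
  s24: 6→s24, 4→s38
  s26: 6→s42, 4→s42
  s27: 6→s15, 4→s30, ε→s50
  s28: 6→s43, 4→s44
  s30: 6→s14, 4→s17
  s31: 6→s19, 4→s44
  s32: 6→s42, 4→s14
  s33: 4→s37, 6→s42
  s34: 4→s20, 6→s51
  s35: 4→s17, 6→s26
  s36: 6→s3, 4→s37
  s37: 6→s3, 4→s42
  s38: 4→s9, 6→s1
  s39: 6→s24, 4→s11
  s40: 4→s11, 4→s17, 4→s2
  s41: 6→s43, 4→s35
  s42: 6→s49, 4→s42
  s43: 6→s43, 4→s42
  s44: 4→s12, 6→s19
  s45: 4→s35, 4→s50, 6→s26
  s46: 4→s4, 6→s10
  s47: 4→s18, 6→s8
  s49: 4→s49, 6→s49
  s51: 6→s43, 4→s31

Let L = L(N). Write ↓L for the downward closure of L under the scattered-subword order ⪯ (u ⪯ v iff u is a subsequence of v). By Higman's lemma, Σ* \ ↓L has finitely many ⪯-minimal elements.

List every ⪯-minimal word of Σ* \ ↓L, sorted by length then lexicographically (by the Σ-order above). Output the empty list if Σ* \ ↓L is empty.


Antichain: [666464, 466646, 464666, 444666, 444446].

|Q|=52, |F|=44, |δ|=101 (4 ε).
min D↑ (45 st, q0=0, F={37}): 0:6→1,4→2 1:6→3,4→4 2:6→5,4→6 3:6→7,4→8 4:6→9,4→10 5:6→11,4→12 6:6→13,4→14 7:6→7,4→15 8:6→16,4→17 9:6→18,4→19 10:6→20,4→14 11:6→21,4→22 12:6→23,4→14 13:6→24,4→14 14:6→25,4→26 15:6→27,4→28 16:6→18,4→29 17:6→30,4→31 18:6→21,4→29 19:6→32,4→31 20:6→33,4→31 21:6→21,4→34 22:6→35,4→36 23:6→34,4→25 24:6→21,4→36 25:6→34,4→35 26:6→35,4→34 27:6→27,4→37 28:6→27,4→38 29:6→39,4→38 30:6→33,4→38 31:6→40,4→26 32:6→34,4→41 33:6→21,4→38 34:6→37,4→34 35:6→34,4→34 36:6→35,4→26 37:6→37,4→37 38:6→39,4→42 39:6→43,4→37 40:6→34,4→44 41:6→43,4→44 42:6→39,4→34 43:6→37,4→37 44:6→43,4→34 (ε-aug+det+¬).
'666464': |S_i|=[47, 44, 37, 22, 13, 5, 1] end={s49} — reject; 6/6 single-dels accept.
'466646': |S_i|=[47, 43, 35, 25, 8, 2, 1] end={s49} — reject; 6/6 del acc.
'464666': N↓-sim [47, 43, 35, 23, 12, 3, 1] end={s49} — reject; 6/6 single-dels accept.
'444666': |S_i|=[47, 43, 34, 17, 9, 3, 1] end={s49} — reject; 6/6 single-dels accept.
'444446': |S_i|=[47, 43, 34, 17, 9, 2, 1] end={s49} rej; 6/6 deletions ∈↓L.
5 minimals (antichain).


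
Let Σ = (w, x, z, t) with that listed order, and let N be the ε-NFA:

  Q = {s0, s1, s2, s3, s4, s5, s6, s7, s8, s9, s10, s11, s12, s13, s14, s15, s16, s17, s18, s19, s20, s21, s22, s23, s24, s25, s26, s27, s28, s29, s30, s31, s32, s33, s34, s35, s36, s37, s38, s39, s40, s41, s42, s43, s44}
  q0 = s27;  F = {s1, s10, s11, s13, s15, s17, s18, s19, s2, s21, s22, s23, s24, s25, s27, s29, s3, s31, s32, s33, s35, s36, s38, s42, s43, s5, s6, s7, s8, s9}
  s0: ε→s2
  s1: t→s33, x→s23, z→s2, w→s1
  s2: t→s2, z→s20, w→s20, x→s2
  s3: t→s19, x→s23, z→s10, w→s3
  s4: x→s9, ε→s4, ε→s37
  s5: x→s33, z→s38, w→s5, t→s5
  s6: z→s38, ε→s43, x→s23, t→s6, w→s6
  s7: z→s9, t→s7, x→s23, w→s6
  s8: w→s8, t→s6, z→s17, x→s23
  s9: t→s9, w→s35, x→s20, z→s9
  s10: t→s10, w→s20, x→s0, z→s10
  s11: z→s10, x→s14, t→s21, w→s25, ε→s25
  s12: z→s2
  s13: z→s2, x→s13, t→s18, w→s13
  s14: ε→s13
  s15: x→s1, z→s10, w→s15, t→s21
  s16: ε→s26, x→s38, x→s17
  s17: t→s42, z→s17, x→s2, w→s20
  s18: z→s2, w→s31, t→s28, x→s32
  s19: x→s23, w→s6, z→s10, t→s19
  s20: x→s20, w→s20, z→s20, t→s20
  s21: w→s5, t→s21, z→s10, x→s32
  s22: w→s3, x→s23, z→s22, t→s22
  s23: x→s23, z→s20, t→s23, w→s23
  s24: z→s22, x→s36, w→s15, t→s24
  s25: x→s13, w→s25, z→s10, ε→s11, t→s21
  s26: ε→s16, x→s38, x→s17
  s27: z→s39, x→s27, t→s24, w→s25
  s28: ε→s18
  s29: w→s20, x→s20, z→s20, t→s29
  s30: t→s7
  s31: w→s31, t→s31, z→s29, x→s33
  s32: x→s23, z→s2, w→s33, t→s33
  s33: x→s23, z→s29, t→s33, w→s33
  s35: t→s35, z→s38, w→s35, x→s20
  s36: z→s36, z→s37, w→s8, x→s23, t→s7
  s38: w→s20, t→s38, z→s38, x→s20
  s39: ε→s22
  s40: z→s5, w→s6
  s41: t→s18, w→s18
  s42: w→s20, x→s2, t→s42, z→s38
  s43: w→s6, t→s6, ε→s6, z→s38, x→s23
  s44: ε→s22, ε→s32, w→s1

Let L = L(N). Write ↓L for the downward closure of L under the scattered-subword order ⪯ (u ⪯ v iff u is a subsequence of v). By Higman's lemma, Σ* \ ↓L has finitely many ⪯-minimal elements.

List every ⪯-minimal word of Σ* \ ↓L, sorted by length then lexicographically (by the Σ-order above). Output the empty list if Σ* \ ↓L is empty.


|Q|=45, |F|=30, |δ|=151 (14 ε).
min D↑ (29 st, q0=0, F={13}): 0:w→1,x→0,z→2,t→3 1:w→1,x→4,z→5,t→6 2:w→7,x→8,z→2,t→2 3:w→9,x→10,z→2,t→3 4:w→4,x→4,z→11,t→12 5:w→13,x→11,z→5,t→5 6:w→14,x→15,z→5,t→6 7:w→7,x→8,z→5,t→16 8:w→8,x→8,z→13,t→8 9:w→9,x→17,z→5,t→6 10:w→18,x→8,z→10,t→19 11:w→13,x→11,z→13,t→11 12:w→20,x→15,z→11,t→12 13:w→13,x→13,z→13,t→13 14:w→14,x→21,z→22,t→14 15:w→21,x→8,z→11,t→21 16:w→23,x→8,z→5,t→16 17:w→17,x→8,z→11,t→21 18:w→18,x→8,z→24,t→23 19:w→23,x→8,z→25,t→19 20:w→20,x→21,z→26,t→20 21:w→21,x→8,z→26,t→21 22:w→13,x→13,z→22,t→22 23:w→23,x→8,z→22,t→23 24:w→13,x→11,z→24,t→27 25:w→28,x→13,z→25,t→25 26:w→13,x→13,z→13,t→26 27:w→13,x→11,z→22,t→27 28:w→28,x→13,z→22,t→28 [Hopcroft].
'wzw': N↓-sim [36, 28, 8, 1] end={s20} — reject; 3/3 del acc.
'zxz': N↓-sim [36, 21, 4, 1] end={s20} — reject; 3/3 del acc.
'wxzz': N↓-sim [36, 28, 13, 3, 1] end={s20} — reject; 4/4 del acc.
'txxz': |S_i|=[36, 30, 19, 3, 1] end={s20} rej; 4/4 deletions ∈↓L.
'wtwzx': run [36, 28, 19, 10, 3, 1] end={s20} rej; 5/5 deletions ∈↓L.
'txtzx': |S_i|=[36, 30, 19, 12, 5, 1] end={s20} — reject; 5/5 del acc.
6 obstructions.

Antichain: [wzw, zxz, wxzz, txxz, wtwzx, txtzx].


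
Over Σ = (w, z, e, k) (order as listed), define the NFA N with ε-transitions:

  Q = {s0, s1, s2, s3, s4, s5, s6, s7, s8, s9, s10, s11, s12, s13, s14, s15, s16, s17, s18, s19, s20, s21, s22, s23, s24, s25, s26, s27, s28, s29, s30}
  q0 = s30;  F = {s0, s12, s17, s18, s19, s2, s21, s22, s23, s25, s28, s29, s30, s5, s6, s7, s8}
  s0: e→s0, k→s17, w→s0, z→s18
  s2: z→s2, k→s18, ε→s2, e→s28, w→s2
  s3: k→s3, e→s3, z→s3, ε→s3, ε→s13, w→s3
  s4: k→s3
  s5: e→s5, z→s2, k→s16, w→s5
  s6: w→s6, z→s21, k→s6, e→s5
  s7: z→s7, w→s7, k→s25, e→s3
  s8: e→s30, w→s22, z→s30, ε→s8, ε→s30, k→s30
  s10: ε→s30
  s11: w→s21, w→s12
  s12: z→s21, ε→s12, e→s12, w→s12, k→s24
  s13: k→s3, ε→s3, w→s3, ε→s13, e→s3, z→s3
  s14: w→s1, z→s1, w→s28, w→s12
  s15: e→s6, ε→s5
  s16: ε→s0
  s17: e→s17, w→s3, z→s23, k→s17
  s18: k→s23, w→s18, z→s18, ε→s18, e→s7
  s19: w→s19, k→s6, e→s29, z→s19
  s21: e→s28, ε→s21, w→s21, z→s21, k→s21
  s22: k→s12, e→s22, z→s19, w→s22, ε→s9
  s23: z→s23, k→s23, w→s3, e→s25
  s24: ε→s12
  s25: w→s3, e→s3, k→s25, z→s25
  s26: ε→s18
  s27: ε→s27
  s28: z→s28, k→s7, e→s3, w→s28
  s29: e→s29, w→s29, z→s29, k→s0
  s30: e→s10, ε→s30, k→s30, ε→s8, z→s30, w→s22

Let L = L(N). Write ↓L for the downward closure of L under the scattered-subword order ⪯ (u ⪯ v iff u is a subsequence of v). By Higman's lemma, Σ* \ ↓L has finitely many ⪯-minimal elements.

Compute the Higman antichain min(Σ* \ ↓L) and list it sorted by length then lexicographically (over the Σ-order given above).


|Q|=31, |F|=17, |δ|=103 (19 ε).
min D↑ (17 st, q0=0, F={13}): 0:w→1,z→0,e→0,k→0 1:w→1,z→2,e→1,k→3 2:w→2,z→2,e→4,k→5 3:w→3,z→6,e→3,k→3 4:w→4,z→4,e→4,k→7 5:w→5,z→6,e→8,k→5 6:w→6,z→6,e→9,k→6 7:w→7,z→10,e→7,k→11 8:w→8,z→12,e→8,k→7 9:w→9,z→9,e→13,k→14 10:w→10,z→10,e→14,k→15 11:w→13,z→15,e→11,k→11 12:w→12,z→12,e→9,k→10 13:w→13,z→13,e→13,k→13 14:w→14,z→14,e→13,k→16 15:w→13,z→15,e→16,k→15 16:w→13,z→16,e→13,k→16 (ε-aug+det+¬).
'wkzee': |S_i|=[23, 20, 16, 9, 5, 2] end={s13,s3} rej; 5/5 deletions ∈↓L.
'wzekkw': N↓-sim [23, 20, 16, 13, 9, 5, 2] end={s13,s3} — reject; 6/6 deletions ∈↓L.
2 minimals (antichain).

A = [wkzee, wzekkw].


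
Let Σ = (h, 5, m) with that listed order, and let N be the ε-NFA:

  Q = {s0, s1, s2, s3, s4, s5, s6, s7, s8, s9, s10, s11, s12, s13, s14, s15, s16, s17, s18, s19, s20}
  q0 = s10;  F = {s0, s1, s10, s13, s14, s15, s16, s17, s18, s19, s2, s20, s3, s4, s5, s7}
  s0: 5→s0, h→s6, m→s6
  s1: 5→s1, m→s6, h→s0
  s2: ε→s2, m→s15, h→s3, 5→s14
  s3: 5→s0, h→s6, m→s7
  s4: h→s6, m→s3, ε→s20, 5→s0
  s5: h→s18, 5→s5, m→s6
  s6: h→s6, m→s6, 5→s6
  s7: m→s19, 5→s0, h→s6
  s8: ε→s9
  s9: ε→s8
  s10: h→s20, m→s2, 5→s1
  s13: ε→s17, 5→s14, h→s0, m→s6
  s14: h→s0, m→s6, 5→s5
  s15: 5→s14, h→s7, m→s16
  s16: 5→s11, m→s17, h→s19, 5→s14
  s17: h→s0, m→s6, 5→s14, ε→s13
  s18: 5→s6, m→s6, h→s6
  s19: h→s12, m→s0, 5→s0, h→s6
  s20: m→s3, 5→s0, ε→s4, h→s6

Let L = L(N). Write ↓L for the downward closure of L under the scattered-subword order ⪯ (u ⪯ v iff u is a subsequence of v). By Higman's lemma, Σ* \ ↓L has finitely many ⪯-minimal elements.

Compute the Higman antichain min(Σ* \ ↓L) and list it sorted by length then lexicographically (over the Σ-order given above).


|Q|=21, |F|=16, |δ|=60 (7 ε).
min D↑ (15 st, q0=0, F={4}): 0:h→1,5→2,m→3 1:h→4,5→5,m→6 2:h→5,5→2,m→4 3:h→6,5→7,m→8 4:h→4,5→4,m→4 5:h→4,5→5,m→4 6:h→4,5→5,m→9 7:h→5,5→10,m→4 8:h→9,5→7,m→11 9:h→4,5→5,m→12 10:h→13,5→10,m→4 11:h→12,5→7,m→14 12:h→4,5→5,m→5 13:h→4,5→4,m→4 14:h→5,5→7,m→4 [Hopcroft].
'hh': N↓-sim [19, 9, 2] end={s12,s6} rej; 2/2 deletions ∈↓L.
'5m': run [19, 7, 1] end={s6} ∉↓L; 2/2 single-dels accept.
'm55h5': run [19, 15, 6, 4, 2, 1] end={s6} ∉↓L; 5/5 single-dels accept.
'mmmmm': N↓-sim [19, 15, 13, 11, 7, 1] end={s6} — reject; 5/5 deletions ∈↓L.
4 minimals (antichain).

min(Σ*\↓L) = [hh, 5m, m55h5, mmmmm].
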